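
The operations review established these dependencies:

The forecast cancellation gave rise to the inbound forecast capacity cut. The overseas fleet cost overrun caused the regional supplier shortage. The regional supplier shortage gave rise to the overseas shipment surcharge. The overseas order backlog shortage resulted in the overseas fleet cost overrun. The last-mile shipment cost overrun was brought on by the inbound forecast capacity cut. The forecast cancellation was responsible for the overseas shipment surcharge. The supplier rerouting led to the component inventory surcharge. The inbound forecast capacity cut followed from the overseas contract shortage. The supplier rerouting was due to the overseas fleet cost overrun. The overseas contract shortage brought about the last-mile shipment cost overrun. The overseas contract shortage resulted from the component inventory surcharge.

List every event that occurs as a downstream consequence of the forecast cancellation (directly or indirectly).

Direct effects: the overseas shipment surcharge, the inbound forecast capacity cut.
2 steps out: the last-mile shipment cost overrun.
Not reachable from it: the overseas order backlog shortage, the overseas fleet cost overrun, the regional supplier shortage, the supplier rerouting, the component inventory surcharge, the overseas contract shortage.

the inbound forecast capacity cut, the last-mile shipment cost overrun, the overseas shipment surcharge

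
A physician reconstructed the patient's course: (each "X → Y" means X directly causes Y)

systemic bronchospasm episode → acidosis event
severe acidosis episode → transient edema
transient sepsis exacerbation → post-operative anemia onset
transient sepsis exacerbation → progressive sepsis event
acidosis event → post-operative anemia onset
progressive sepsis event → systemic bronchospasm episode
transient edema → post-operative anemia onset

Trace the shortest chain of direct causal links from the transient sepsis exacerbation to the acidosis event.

the transient sepsis exacerbation → the progressive sepsis event
the progressive sepsis event → the systemic bronchospasm episode
the systemic bronchospasm episode → the acidosis event
Length: 3 steps.

the transient sepsis exacerbation → the progressive sepsis event → the systemic bronchospasm episode → the acidosis event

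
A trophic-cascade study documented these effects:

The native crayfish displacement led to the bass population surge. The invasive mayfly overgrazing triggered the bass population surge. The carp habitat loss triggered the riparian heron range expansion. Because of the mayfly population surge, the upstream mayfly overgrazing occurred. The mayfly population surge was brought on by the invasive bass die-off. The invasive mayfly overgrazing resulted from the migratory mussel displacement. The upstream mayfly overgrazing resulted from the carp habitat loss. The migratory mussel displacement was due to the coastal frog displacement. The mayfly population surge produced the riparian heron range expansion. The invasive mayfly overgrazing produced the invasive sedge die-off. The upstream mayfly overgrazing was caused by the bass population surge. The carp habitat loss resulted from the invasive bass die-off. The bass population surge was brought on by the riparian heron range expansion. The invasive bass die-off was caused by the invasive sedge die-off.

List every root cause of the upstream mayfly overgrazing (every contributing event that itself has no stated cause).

Tracing upstream from the upstream mayfly overgrazing: the upstream mayfly overgrazing ← the bass population surge ← the invasive mayfly overgrazing ← the migratory mussel displacement ← the coastal frog displacement.
A separate upstream branch: the upstream mayfly overgrazing ← the bass population surge ← the native crayfish displacement.
Each of those chain origins has no stated cause.

the coastal frog displacement, the native crayfish displacement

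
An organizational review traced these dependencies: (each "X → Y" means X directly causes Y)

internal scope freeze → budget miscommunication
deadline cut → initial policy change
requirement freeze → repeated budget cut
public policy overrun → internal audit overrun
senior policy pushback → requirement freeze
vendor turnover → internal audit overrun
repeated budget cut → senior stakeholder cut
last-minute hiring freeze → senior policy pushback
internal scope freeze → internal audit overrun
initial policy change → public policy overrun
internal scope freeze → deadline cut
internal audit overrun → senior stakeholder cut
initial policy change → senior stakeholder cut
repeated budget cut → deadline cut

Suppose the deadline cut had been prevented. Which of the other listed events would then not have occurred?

Downstream of the deadline cut: the initial policy change, the public policy overrun, the internal audit overrun, the senior stakeholder cut.
Of those, still caused via another path: the internal audit overrun, the senior stakeholder cut.
The remainder have no surviving cause.

the initial policy change, the public policy overrun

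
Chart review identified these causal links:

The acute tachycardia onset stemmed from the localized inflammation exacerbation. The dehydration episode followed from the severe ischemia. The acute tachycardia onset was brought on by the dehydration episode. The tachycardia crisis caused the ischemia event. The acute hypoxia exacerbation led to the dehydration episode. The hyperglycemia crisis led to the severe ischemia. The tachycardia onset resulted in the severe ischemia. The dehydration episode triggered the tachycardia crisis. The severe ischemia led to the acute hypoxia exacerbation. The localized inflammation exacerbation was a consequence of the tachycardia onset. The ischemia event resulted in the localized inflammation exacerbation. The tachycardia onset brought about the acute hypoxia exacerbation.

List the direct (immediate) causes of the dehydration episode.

Upstream contributors include the tachycardia onset, the hyperglycemia crisis, but only the acute hypoxia exacerbation, the severe ischemia feed directly into the dehydration episode.

the acute hypoxia exacerbation, the severe ischemia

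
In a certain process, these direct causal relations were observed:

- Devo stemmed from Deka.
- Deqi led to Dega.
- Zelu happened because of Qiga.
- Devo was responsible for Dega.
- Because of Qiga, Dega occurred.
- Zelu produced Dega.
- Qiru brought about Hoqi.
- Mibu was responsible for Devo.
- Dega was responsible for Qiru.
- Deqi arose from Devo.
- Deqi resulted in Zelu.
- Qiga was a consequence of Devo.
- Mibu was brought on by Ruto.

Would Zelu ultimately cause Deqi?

Zelu leads to Dega, Qiru, Hoqi; Deqi is not among them.

No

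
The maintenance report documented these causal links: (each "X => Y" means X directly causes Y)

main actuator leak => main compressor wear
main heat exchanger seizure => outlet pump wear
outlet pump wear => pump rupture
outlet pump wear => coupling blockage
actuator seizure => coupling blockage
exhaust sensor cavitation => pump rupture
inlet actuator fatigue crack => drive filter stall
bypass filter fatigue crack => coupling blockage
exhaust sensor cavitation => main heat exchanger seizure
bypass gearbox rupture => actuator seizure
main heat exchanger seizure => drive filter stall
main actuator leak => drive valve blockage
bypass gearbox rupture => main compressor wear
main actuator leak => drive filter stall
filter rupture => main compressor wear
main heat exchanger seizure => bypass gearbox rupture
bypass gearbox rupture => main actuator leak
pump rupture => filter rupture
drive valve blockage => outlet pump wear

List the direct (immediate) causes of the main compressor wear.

the bypass gearbox rupture, the filter rupture, the main actuator leak

Upstream contributors include the exhaust sensor cavitation, the main heat exchanger seizure, the drive valve blockage, the outlet pump wear, the pump rupture, but only the bypass gearbox rupture, the filter rupture, the main actuator leak feed directly into the main compressor wear.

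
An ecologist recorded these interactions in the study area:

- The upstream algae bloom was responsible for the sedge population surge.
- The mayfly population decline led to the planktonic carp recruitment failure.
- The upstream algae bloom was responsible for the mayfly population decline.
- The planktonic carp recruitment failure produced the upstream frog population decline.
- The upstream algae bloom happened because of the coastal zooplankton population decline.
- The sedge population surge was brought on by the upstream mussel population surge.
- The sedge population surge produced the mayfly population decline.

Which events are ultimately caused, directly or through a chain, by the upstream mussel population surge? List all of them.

Direct effects: the sedge population surge.
2 steps out: the mayfly population decline.
3 steps out: the planktonic carp recruitment failure.
4 steps out: the upstream frog population decline.
Not reachable from it: the coastal zooplankton population decline, the upstream algae bloom.

the mayfly population decline, the planktonic carp recruitment failure, the sedge population surge, the upstream frog population decline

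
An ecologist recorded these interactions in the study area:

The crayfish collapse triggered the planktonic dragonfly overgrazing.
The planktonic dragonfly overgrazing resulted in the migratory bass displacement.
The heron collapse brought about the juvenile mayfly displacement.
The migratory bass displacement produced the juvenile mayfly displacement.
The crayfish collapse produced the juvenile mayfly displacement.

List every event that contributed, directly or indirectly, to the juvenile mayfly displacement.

Immediate causes of the juvenile mayfly displacement: the crayfish collapse, the migratory bass displacement, the heron collapse.
Further upstream: the planktonic dragonfly overgrazing.

the crayfish collapse, the heron collapse, the migratory bass displacement, the planktonic dragonfly overgrazing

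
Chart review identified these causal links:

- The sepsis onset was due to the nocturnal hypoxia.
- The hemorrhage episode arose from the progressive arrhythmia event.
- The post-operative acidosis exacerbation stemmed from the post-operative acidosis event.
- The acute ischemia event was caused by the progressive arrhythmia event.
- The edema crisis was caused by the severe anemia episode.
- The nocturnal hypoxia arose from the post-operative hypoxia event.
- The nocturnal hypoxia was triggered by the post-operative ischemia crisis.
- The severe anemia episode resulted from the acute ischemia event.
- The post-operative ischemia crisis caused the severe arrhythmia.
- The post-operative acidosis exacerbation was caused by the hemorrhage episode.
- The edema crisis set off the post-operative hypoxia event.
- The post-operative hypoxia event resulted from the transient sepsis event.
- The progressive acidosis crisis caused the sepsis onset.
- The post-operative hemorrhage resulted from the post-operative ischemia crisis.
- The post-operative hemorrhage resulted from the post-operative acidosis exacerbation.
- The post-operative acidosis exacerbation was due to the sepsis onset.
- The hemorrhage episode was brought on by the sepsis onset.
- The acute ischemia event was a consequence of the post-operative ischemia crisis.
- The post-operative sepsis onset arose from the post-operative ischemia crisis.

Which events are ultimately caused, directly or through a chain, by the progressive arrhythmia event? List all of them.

Direct effects: the acute ischemia event, the hemorrhage episode.
2 steps out: the severe anemia episode, the post-operative acidosis exacerbation.
3 steps out: the edema crisis, the post-operative hemorrhage.
4 steps out: the post-operative hypoxia event.
5 steps out: the nocturnal hypoxia.
6 steps out: the sepsis onset.
Not reachable from it: the post-operative ischemia crisis, the post-operative sepsis onset, the severe arrhythmia, the transient sepsis event, the post-operative acidosis event, the progressive acidosis crisis.

the acute ischemia event, the edema crisis, the hemorrhage episode, the nocturnal hypoxia, the post-operative acidosis exacerbation, the post-operative hemorrhage, the post-operative hypoxia event, the sepsis onset, the severe anemia episode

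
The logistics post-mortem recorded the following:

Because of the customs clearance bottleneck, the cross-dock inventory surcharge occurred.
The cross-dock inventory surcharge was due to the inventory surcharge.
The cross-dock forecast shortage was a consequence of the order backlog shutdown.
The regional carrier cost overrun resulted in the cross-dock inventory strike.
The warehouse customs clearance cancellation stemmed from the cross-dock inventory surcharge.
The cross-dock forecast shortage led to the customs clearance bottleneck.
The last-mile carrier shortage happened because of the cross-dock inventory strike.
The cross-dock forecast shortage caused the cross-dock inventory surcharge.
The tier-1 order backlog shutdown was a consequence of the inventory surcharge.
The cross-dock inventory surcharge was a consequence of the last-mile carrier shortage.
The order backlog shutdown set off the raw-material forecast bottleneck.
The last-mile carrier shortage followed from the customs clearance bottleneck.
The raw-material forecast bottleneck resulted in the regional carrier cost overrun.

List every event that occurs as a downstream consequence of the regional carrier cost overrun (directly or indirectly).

Direct effects: the cross-dock inventory strike.
2 steps out: the last-mile carrier shortage.
3 steps out: the cross-dock inventory surcharge.
4 steps out: the warehouse customs clearance cancellation.
Not reachable from it: the order backlog shutdown, the raw-material forecast bottleneck, the inventory surcharge, the cross-dock forecast shortage, the customs clearance bottleneck, the tier-1 order backlog shutdown.

the cross-dock inventory strike, the cross-dock inventory surcharge, the last-mile carrier shortage, the warehouse customs clearance cancellation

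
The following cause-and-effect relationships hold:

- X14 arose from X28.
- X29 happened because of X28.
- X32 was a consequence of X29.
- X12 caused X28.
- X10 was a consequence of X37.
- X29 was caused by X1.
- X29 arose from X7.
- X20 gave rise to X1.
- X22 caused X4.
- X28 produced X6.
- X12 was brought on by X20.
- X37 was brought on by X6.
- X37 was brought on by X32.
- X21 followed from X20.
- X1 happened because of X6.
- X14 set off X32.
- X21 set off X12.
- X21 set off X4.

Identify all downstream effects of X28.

Direct effects: X6, X29, X14.
2 steps out: X1, X32, X37.
3 steps out: X10.
Not reachable from it: X20, X21, X12, X7, X22, X4.

X1, X10, X14, X29, X32, X37, X6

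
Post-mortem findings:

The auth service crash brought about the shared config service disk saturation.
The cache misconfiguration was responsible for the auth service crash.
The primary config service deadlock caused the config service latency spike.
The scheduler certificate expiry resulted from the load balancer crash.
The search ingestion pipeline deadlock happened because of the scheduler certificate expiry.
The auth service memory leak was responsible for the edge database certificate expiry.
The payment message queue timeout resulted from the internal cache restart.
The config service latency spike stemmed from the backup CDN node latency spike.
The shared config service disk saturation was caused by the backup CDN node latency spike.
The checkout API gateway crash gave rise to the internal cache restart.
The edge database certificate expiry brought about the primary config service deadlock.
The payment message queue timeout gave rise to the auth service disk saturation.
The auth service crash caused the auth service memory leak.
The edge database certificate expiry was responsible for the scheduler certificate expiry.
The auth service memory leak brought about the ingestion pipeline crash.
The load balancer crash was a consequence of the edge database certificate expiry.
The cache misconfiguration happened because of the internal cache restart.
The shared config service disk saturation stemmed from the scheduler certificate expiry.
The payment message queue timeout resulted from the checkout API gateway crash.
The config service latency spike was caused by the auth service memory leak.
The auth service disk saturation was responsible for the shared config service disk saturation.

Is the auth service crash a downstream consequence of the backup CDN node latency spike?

No

The backup CDN node latency spike leads to the shared config service disk saturation, the config service latency spike; the auth service crash is not among them.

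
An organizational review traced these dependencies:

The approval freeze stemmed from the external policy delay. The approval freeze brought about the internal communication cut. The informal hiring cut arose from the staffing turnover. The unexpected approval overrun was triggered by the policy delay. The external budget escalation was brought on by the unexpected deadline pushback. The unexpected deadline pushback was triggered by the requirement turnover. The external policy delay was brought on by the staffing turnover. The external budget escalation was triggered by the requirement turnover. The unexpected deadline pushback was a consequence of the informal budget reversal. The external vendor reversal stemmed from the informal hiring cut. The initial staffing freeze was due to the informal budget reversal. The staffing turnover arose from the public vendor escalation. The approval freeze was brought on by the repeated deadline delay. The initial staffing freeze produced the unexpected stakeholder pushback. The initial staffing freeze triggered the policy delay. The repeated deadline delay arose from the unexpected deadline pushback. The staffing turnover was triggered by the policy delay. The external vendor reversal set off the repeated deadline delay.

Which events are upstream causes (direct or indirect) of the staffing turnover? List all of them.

the informal budget reversal, the initial staffing freeze, the policy delay, the public vendor escalation

Immediate causes of the staffing turnover: the public vendor escalation, the policy delay.
Further upstream: the informal budget reversal, the initial staffing freeze.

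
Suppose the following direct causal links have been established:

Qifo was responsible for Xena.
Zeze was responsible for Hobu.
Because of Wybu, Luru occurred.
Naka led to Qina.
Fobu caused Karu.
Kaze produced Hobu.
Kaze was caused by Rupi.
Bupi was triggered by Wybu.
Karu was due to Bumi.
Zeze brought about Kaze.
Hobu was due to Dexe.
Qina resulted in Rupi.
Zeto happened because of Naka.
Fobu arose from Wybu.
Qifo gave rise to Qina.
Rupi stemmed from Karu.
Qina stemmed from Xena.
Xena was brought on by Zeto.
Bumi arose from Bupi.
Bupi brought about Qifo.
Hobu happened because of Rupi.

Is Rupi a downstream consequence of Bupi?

Yes

There is a causal chain: Bupi → Qifo → Qina → Rupi.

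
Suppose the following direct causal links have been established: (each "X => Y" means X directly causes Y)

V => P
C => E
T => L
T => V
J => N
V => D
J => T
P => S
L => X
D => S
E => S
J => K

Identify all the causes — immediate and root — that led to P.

Immediate cause of P: V.
Further upstream: J, T.

J, T, V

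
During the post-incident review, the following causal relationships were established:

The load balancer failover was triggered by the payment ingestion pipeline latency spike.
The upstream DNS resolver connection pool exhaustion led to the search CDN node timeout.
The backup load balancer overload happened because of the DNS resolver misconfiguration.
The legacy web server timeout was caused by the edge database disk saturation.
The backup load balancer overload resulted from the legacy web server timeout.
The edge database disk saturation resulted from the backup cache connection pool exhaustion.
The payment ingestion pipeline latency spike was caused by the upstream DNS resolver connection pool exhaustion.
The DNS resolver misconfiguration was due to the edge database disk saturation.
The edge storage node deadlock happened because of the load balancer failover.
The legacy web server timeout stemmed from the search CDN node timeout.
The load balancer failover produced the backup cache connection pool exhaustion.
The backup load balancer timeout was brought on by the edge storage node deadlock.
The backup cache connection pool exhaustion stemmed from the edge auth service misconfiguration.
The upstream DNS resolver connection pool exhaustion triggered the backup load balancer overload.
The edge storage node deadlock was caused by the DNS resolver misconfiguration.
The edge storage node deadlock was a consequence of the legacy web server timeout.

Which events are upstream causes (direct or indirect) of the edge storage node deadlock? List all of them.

the DNS resolver misconfiguration, the backup cache connection pool exhaustion, the edge auth service misconfiguration, the edge database disk saturation, the legacy web server timeout, the load balancer failover, the payment ingestion pipeline latency spike, the search CDN node timeout, the upstream DNS resolver connection pool exhaustion

Immediate causes of the edge storage node deadlock: the load balancer failover, the legacy web server timeout, the DNS resolver misconfiguration.
Further upstream: the upstream DNS resolver connection pool exhaustion, the payment ingestion pipeline latency spike, the search CDN node timeout, the backup cache connection pool exhaustion, the edge database disk saturation, the edge auth service misconfiguration.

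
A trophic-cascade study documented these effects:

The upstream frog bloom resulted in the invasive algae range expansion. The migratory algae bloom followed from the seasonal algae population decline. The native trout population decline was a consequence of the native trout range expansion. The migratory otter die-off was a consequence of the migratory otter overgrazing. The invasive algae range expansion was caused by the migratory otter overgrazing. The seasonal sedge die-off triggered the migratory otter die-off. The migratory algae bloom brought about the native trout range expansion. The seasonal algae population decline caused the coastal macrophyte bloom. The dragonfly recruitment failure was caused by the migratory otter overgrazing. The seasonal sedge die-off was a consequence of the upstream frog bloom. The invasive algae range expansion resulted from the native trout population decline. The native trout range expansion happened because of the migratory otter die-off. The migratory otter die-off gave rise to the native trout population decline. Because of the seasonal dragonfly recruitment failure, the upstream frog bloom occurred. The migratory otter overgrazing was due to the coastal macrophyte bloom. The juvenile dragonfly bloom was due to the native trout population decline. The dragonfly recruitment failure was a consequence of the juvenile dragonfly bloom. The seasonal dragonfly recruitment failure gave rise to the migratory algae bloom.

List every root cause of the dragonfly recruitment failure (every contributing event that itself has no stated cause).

Tracing upstream from the dragonfly recruitment failure: the dragonfly recruitment failure ← the juvenile dragonfly bloom ← the native trout population decline ← the native trout range expansion ← the migratory algae bloom ← the seasonal dragonfly recruitment failure.
A separate upstream branch: the dragonfly recruitment failure ← the migratory otter overgrazing ← the coastal macrophyte bloom ← the seasonal algae population decline.
Each of those chain origins has no stated cause.

the seasonal algae population decline, the seasonal dragonfly recruitment failure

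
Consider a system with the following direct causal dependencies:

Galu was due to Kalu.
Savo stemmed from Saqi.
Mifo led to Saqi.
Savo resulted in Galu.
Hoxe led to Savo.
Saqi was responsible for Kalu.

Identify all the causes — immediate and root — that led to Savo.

Immediate causes of Savo: Saqi, Hoxe.
Further upstream: Mifo.

Hoxe, Mifo, Saqi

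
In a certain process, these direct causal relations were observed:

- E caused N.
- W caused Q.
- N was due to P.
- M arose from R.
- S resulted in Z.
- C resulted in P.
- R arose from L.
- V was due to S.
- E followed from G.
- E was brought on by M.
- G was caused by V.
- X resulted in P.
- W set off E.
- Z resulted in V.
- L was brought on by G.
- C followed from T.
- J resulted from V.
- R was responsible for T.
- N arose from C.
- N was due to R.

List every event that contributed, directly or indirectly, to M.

G, L, R, S, V, Z

Immediate cause of M: R.
Further upstream: S, Z, V, G, L.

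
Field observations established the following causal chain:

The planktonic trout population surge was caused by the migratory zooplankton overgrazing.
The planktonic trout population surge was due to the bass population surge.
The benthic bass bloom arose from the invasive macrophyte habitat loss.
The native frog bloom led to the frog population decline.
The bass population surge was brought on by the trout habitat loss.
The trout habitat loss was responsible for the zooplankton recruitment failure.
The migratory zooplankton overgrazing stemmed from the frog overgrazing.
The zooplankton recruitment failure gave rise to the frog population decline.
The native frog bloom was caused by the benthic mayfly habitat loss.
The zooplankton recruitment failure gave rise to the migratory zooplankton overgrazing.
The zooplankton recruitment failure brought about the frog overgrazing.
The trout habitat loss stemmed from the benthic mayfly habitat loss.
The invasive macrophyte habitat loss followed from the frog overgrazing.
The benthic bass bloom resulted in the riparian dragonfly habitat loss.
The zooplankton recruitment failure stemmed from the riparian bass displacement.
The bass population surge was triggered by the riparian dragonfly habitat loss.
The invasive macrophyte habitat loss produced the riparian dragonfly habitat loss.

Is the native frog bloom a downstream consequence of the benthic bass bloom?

The benthic bass bloom leads to the riparian dragonfly habitat loss, the bass population surge, the planktonic trout population surge; the native frog bloom is not among them.

No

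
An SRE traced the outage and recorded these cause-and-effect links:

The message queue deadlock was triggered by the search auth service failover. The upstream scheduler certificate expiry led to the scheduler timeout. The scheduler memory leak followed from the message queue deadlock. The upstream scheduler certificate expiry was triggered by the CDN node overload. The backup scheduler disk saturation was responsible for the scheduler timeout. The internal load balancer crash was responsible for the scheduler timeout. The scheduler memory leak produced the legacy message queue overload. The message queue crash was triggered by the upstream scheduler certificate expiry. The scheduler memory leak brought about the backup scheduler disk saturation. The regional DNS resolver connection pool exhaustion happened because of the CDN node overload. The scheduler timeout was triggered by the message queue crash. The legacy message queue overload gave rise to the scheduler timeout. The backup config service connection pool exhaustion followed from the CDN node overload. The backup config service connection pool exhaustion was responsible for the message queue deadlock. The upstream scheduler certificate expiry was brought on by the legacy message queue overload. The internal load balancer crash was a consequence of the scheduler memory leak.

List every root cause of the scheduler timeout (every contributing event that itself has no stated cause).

Tracing upstream from the scheduler timeout: the scheduler timeout ← the upstream scheduler certificate expiry ← the CDN node overload.
A separate upstream branch: the scheduler timeout ← the legacy message queue overload ← the scheduler memory leak ← the message queue deadlock ← the search auth service failover.
Each of those chain origins has no stated cause.

the CDN node overload, the search auth service failover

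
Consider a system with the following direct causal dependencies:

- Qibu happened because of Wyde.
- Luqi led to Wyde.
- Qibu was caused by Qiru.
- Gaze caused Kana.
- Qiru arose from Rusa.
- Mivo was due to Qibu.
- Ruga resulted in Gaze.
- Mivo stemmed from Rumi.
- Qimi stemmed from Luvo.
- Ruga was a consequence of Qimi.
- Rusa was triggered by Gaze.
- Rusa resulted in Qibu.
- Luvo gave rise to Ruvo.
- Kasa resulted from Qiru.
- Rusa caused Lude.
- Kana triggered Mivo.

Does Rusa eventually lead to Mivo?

There is a causal chain: Rusa → Qibu → Mivo.

Yes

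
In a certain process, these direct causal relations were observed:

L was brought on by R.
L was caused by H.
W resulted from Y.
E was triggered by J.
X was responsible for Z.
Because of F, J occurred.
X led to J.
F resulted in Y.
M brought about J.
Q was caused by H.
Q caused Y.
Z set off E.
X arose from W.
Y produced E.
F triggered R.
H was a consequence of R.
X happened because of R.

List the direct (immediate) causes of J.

F, M, X

Upstream contributors include R, H, Q, Y, W, but only F, M, X feed directly into J.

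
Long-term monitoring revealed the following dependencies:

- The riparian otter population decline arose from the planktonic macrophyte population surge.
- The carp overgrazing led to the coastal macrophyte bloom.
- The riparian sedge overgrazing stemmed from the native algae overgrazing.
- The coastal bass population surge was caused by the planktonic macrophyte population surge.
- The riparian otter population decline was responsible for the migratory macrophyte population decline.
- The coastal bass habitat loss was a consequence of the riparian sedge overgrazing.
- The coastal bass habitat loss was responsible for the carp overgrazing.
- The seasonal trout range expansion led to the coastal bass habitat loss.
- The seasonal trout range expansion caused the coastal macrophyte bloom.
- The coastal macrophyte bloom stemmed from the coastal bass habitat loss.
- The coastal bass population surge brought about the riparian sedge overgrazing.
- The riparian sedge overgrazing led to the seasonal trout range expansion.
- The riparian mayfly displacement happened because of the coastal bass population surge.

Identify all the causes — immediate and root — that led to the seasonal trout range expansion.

Immediate cause of the seasonal trout range expansion: the riparian sedge overgrazing.
Further upstream: the planktonic macrophyte population surge, the coastal bass population surge, the native algae overgrazing.

the coastal bass population surge, the native algae overgrazing, the planktonic macrophyte population surge, the riparian sedge overgrazing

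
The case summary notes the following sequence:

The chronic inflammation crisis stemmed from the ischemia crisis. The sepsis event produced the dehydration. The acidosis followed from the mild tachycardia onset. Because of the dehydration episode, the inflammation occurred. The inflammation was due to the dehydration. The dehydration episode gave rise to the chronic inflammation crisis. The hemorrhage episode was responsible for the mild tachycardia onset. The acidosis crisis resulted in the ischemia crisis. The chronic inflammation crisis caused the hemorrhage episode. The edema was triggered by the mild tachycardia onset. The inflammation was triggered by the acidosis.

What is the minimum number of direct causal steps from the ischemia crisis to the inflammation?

5

Shortest chain: the ischemia crisis → the chronic inflammation crisis → the hemorrhage episode → the mild tachycardia onset → the acidosis → the inflammation.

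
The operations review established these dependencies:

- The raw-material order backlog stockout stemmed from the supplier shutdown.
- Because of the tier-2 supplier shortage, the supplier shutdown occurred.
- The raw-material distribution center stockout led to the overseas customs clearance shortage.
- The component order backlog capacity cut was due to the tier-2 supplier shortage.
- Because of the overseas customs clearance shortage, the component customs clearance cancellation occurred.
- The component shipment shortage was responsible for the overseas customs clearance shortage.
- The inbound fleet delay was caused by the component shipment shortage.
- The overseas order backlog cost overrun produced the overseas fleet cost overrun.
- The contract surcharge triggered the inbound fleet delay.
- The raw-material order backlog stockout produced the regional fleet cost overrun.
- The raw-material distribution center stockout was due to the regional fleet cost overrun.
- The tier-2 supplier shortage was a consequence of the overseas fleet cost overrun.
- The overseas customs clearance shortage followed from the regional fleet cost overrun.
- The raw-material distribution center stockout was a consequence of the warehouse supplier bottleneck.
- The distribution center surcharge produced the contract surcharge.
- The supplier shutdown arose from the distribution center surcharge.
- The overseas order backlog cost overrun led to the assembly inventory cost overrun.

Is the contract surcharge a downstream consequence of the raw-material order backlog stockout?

No

The raw-material order backlog stockout leads to the regional fleet cost overrun, the raw-material distribution center stockout, the overseas customs clearance shortage, the component customs clearance cancellation; the contract surcharge is not among them.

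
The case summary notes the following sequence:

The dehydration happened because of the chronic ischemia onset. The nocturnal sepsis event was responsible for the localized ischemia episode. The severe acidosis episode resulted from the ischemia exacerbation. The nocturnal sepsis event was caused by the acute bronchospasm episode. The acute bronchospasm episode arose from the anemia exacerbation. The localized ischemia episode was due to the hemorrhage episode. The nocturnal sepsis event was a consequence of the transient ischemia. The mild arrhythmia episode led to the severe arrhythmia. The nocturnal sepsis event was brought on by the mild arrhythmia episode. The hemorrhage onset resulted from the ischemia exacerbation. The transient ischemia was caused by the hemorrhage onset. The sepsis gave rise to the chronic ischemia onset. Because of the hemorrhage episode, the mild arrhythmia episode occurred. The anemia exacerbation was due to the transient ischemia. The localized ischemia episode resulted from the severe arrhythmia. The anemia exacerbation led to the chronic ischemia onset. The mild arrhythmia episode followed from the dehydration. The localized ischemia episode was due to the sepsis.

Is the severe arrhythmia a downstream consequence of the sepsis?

There is a causal chain: the sepsis → the chronic ischemia onset → the dehydration → the mild arrhythmia episode → the severe arrhythmia.

Yes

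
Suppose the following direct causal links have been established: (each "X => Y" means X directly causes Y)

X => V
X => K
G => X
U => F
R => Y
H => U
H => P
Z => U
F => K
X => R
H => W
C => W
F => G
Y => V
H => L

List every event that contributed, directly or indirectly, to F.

H, U, Z

Immediate cause of F: U.
Further upstream: H, Z.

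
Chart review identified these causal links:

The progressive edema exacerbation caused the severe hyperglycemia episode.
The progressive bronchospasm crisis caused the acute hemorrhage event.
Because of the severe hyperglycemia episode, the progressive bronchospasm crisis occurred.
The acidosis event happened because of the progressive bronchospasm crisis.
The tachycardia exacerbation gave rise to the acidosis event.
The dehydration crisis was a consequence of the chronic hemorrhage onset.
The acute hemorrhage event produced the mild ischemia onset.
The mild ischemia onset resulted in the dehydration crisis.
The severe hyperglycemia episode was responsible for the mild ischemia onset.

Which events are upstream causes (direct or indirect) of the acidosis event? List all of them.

Immediate causes of the acidosis event: the tachycardia exacerbation, the progressive bronchospasm crisis.
Further upstream: the progressive edema exacerbation, the severe hyperglycemia episode.

the progressive bronchospasm crisis, the progressive edema exacerbation, the severe hyperglycemia episode, the tachycardia exacerbation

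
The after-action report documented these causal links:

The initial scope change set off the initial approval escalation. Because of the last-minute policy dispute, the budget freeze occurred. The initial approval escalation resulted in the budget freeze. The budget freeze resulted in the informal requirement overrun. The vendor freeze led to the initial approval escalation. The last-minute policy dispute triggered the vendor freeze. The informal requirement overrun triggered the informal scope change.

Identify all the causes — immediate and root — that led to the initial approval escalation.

Immediate causes of the initial approval escalation: the vendor freeze, the initial scope change.
Further upstream: the last-minute policy dispute.

the initial scope change, the last-minute policy dispute, the vendor freeze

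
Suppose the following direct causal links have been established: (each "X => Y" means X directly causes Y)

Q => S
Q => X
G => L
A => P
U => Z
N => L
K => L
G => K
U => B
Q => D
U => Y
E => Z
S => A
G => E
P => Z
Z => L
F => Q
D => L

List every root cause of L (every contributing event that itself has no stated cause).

F, G, N, U

Tracing upstream from L: L ← Z ← U.
A separate upstream branch: L ← D ← Q ← F.
A separate upstream branch: L ← G.
A separate upstream branch: L ← N.
Each of those chain origins has no stated cause.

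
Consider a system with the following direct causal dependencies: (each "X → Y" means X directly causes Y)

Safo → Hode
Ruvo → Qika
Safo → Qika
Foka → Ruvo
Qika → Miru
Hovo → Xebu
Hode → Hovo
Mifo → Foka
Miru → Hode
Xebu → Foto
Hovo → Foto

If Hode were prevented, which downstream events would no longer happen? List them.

Downstream of Hode: Hovo, Xebu, Foto.

Foto, Hovo, Xebu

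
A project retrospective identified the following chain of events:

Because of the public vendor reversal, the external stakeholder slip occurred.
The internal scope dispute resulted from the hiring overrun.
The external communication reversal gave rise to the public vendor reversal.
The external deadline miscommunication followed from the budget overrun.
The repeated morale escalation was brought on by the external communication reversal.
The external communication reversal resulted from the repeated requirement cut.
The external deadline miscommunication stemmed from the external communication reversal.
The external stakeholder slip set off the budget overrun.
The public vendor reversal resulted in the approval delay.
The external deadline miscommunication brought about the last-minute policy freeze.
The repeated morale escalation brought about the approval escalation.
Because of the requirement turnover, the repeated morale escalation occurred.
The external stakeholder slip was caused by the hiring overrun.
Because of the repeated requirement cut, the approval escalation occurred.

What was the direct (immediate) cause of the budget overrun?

the external stakeholder slip

Upstream contributors include the hiring overrun, the repeated requirement cut, the external communication reversal, the public vendor reversal, but only the external stakeholder slip feeds directly into the budget overrun.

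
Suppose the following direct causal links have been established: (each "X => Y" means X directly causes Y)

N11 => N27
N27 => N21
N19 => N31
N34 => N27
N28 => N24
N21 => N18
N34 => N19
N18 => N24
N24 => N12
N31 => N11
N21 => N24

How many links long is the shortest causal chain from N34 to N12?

4

Shortest chain: N34 → N27 → N21 → N24 → N12.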